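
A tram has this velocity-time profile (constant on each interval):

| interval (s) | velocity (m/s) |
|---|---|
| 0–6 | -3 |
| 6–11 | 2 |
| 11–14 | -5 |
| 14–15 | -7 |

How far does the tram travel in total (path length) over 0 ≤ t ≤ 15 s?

50 m

Total distance travelled is ∫|v| dt — sum the magnitudes of each area piece.
0–6 s: |-3| × 6 = 18 m
6–11 s: |2| × 5 = 10 m
11–14 s: |-5| × 3 = 15 m
14–15 s: |-7| × 1 = 7 m
Total distance = 50 m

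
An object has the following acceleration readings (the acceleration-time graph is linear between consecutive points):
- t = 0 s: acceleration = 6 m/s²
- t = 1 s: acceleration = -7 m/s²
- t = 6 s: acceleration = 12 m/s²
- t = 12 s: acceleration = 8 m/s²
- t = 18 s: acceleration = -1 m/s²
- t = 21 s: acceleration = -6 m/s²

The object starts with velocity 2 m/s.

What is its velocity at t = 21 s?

84.5 m/s

Δv equals the area under the a-t graph; then v = v₀ + Δv.
0–1 s: ½(6 + -7)(1) = -0.5 m/s
1–6 s: ½(-7 + 12)(5) = 12.5 m/s
6–12 s: ½(12 + 8)(6) = 60 m/s
12–18 s: ½(8 + -1)(6) = 21 m/s
18–21 s: ½(-1 + -6)(3) = -10.5 m/s
Δv = 82.5 m/s, so v(21) = 2 + (82.5) = 84.5 m/s.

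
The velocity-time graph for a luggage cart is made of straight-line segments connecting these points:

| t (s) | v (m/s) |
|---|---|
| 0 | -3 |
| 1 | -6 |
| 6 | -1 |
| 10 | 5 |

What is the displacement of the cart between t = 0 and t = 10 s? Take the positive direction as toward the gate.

-14 m

Displacement is the signed area under the v-t curve.
0–1 s: ½(-3 + -6)(1) = -4.5 m
1–6 s: ½(-6 + -1)(5) = -17.5 m
6–10 s: ½(-1 + 5)(4) = 8 m
Net displacement = -14 m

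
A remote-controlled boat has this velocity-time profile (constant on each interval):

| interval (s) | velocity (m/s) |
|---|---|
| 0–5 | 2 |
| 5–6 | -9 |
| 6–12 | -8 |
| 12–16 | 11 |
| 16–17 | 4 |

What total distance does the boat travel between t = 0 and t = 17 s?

Distance (not displacement) is the total path length: add the absolute areas under v-t.
0–5 s: |2| × 5 = 10 m
5–6 s: |-9| × 1 = 9 m
6–12 s: |-8| × 6 = 48 m
12–16 s: |11| × 4 = 44 m
16–17 s: |4| × 1 = 4 m
Total distance = 115 m

115 m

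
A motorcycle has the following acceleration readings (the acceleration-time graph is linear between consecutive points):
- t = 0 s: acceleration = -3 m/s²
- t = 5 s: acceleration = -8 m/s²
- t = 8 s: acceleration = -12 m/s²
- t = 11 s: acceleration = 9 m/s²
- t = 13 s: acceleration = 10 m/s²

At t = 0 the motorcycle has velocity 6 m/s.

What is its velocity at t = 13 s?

Δv equals the area under the a-t graph; then v = v₀ + Δv.
0–5 s: ½(-3 + -8)(5) = -27.5 m/s
5–8 s: ½(-8 + -12)(3) = -30 m/s
8–11 s: ½(-12 + 9)(3) = -4.5 m/s
11–13 s: ½(9 + 10)(2) = 19 m/s
Δv = -43 m/s, so v(13) = 6 + (-43) = -37 m/s.

-37 m/s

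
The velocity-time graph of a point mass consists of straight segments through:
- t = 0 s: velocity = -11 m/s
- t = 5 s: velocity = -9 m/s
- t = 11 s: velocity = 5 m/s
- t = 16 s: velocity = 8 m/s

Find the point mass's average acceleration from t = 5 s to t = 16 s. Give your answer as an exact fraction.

17/11 m/s²

Average acceleration = Δv/Δt = (8 − -9)/(16 − 5) = 17/11 m/s².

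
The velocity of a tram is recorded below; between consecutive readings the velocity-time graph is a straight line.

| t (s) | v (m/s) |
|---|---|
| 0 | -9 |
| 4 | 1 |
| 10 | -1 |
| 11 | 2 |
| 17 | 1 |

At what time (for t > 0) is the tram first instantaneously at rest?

t = 3.6 s

v changes sign on 0–4 s (from -9 to 1); the graph is linear there, so v = 0 at t = 0 + (9)·(4 − 0)/(1 − -9) = 3.6 s.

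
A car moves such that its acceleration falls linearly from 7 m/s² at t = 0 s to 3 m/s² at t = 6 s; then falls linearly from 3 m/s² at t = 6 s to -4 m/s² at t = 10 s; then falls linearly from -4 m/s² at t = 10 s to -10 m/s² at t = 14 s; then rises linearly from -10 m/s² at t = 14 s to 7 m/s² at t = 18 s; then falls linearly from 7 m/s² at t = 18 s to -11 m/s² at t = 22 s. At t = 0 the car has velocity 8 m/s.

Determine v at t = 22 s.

-6 m/s

Δv equals the area under the a-t graph; then v = v₀ + Δv.
0–6 s: ½(7 + 3)(6) = 30 m/s
6–10 s: ½(3 + -4)(4) = -2 m/s
10–14 s: ½(-4 + -10)(4) = -28 m/s
14–18 s: ½(-10 + 7)(4) = -6 m/s
18–22 s: ½(7 + -11)(4) = -8 m/s
Δv = -14 m/s, so v(22) = 8 + (-14) = -6 m/s.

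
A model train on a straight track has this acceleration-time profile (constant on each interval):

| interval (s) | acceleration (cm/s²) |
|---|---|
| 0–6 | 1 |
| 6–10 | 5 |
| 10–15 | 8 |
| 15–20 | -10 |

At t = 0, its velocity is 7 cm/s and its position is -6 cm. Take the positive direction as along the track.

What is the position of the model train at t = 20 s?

651 cm

On each constant-a segment, Δv = aΔt and Δx = v₀Δt + ½aΔt²; chain segment to segment.
0–6 s: v starts 7 cm/s; Δx = 7·6 + ½·1·6² = 60 cm; v ends 13 cm/s.
6–10 s: v starts 13 cm/s; Δx = 13·4 + ½·5·4² = 92 cm; v ends 33 cm/s.
10–15 s: v starts 33 cm/s; Δx = 33·5 + ½·8·5² = 265 cm; v ends 73 cm/s.
15–20 s: v starts 73 cm/s; Δx = 73·5 + ½·-10·5² = 240 cm; v ends 23 cm/s.
x(20) = -6 + Σ Δx = 651 cm.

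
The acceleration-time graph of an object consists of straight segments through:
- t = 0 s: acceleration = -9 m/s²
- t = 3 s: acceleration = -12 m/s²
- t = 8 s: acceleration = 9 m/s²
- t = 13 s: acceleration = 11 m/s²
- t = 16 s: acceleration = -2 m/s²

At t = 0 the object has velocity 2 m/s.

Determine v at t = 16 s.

Δv equals the area under the a-t graph; then v = v₀ + Δv.
0–3 s: ½(-9 + -12)(3) = -31.5 m/s
3–8 s: ½(-12 + 9)(5) = -7.5 m/s
8–13 s: ½(9 + 11)(5) = 50 m/s
13–16 s: ½(11 + -2)(3) = 13.5 m/s
Δv = 24.5 m/s, so v(16) = 2 + (24.5) = 26.5 m/s.

26.5 m/s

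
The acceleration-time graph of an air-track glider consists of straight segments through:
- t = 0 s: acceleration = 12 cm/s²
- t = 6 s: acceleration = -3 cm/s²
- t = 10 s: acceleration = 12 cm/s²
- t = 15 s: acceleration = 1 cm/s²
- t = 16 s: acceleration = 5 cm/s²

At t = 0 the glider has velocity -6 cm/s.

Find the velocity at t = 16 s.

74.5 cm/s

Δv equals the area under the a-t graph; then v = v₀ + Δv.
0–6 s: ½(12 + -3)(6) = 27 cm/s
6–10 s: ½(-3 + 12)(4) = 18 cm/s
10–15 s: ½(12 + 1)(5) = 32.5 cm/s
15–16 s: ½(1 + 5)(1) = 3 cm/s
Δv = 80.5 cm/s, so v(16) = -6 + (80.5) = 74.5 cm/s.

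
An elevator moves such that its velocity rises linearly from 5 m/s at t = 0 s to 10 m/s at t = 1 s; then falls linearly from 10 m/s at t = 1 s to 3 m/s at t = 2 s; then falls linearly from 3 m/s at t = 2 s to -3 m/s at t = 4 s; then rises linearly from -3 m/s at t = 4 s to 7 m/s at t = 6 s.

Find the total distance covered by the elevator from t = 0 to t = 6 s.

Total distance travelled is ∫|v| dt — sum the magnitudes of each area piece.
0–1 s: |½(5 + 10)(1)| = 7.5 m
1–2 s: |½(10 + 3)(1)| = 6.5 m
2–4 s: v = 0 at t = 3 s; triangle areas 1.5 + 1.5 = 3 m
4–6 s: v = 0 at t = 4.6 s; triangle areas 0.9 + 4.9 = 5.8 m
Total distance = 22.8 m

22.8 m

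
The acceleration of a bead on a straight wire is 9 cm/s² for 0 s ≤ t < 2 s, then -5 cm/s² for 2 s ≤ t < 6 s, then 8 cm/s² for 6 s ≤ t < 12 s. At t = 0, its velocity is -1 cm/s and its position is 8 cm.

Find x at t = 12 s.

178 cm

On each constant-a segment, Δv = aΔt and Δx = v₀Δt + ½aΔt²; chain segment to segment.
0–2 s: v starts -1 cm/s; Δx = -1·2 + ½·9·2² = 16 cm; v ends 17 cm/s.
2–6 s: v starts 17 cm/s; Δx = 17·4 + ½·-5·4² = 28 cm; v ends -3 cm/s.
6–12 s: v starts -3 cm/s; Δx = -3·6 + ½·8·6² = 126 cm; v ends 45 cm/s.
x(12) = 8 + Σ Δx = 178 cm.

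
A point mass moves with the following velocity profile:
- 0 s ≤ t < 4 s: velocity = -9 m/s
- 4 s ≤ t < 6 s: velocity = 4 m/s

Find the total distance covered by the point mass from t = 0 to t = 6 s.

Distance (not displacement) is the total path length: add the absolute areas under v-t.
0–4 s: |-9| × 4 = 36 m
4–6 s: |4| × 2 = 8 m
Total distance = 44 m

44 m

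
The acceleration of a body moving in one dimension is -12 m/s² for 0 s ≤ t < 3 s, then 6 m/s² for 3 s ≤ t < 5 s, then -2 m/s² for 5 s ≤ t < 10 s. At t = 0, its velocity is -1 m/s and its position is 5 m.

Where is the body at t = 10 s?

On each constant-a segment, Δv = aΔt and Δx = v₀Δt + ½aΔt²; chain segment to segment.
0–3 s: v starts -1 m/s; Δx = -1·3 + ½·-12·3² = -57 m; v ends -37 m/s.
3–5 s: v starts -37 m/s; Δx = -37·2 + ½·6·2² = -62 m; v ends -25 m/s.
5–10 s: v starts -25 m/s; Δx = -25·5 + ½·-2·5² = -150 m; v ends -35 m/s.
x(10) = 5 + Σ Δx = -264 m.

-264 m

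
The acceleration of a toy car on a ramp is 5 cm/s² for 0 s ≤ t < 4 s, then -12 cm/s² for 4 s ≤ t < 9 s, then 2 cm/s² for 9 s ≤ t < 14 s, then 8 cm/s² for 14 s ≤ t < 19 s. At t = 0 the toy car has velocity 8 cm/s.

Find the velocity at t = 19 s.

18 cm/s

Δv equals the area under the a-t graph; then v = v₀ + Δv.
0–4 s: 5 × 4 = 20 cm/s
4–9 s: -12 × 5 = -60 cm/s
9–14 s: 2 × 5 = 10 cm/s
14–19 s: 8 × 5 = 40 cm/s
Δv = 10 cm/s, so v(19) = 8 + (10) = 18 cm/s.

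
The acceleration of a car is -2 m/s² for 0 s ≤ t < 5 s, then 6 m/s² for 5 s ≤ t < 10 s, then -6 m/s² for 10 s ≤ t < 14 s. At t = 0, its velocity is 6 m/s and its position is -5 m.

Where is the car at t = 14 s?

On each constant-a segment, Δv = aΔt and Δx = v₀Δt + ½aΔt²; chain segment to segment.
0–5 s: v starts 6 m/s; Δx = 6·5 + ½·-2·5² = 5 m; v ends -4 m/s.
5–10 s: v starts -4 m/s; Δx = -4·5 + ½·6·5² = 55 m; v ends 26 m/s.
10–14 s: v starts 26 m/s; Δx = 26·4 + ½·-6·4² = 56 m; v ends 2 m/s.
x(14) = -5 + Σ Δx = 111 m.

111 m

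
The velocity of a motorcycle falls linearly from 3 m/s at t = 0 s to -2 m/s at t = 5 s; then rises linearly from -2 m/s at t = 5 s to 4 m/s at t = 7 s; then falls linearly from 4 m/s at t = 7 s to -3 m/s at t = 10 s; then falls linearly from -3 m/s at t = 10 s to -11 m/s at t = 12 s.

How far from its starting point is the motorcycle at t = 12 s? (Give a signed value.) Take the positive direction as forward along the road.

-8 m

Displacement is the signed area under the v-t curve.
0–5 s: ½(3 + -2)(5) = 2.5 m
5–7 s: ½(-2 + 4)(2) = 2 m
7–10 s: ½(4 + -3)(3) = 1.5 m
10–12 s: ½(-3 + -11)(2) = -14 m
Net displacement = -8 m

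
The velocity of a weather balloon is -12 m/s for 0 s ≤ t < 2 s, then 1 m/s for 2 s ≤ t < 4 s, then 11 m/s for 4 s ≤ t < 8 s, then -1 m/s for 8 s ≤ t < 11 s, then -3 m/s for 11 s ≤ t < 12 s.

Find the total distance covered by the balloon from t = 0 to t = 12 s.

76 m

Distance (not displacement) is the total path length: add the absolute areas under v-t.
0–2 s: |-12| × 2 = 24 m
2–4 s: |1| × 2 = 2 m
4–8 s: |11| × 4 = 44 m
8–11 s: |-1| × 3 = 3 m
11–12 s: |-3| × 1 = 3 m
Total distance = 76 m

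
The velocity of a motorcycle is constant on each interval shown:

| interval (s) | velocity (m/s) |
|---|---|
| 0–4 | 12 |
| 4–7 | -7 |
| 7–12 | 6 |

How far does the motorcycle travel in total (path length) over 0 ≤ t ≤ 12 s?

99 m

Total distance travelled is ∫|v| dt — sum the magnitudes of each area piece.
0–4 s: |12| × 4 = 48 m
4–7 s: |-7| × 3 = 21 m
7–12 s: |6| × 5 = 30 m
Total distance = 99 m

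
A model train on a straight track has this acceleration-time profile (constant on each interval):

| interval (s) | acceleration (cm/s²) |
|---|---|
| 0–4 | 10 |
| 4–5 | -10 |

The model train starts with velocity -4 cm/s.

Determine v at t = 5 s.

26 cm/s

Δv equals the area under the a-t graph; then v = v₀ + Δv.
0–4 s: 10 × 4 = 40 cm/s
4–5 s: -10 × 1 = -10 cm/s
Δv = 30 cm/s, so v(5) = -4 + (30) = 26 cm/s.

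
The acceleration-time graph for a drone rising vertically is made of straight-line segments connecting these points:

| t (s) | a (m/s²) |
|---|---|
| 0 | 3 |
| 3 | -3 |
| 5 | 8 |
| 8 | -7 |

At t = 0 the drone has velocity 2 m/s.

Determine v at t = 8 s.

Δv equals the area under the a-t graph; then v = v₀ + Δv.
0–3 s: ½(3 + -3)(3) = 0 m/s
3–5 s: ½(-3 + 8)(2) = 5 m/s
5–8 s: ½(8 + -7)(3) = 1.5 m/s
Δv = 6.5 m/s, so v(8) = 2 + (6.5) = 8.5 m/s.

8.5 m/s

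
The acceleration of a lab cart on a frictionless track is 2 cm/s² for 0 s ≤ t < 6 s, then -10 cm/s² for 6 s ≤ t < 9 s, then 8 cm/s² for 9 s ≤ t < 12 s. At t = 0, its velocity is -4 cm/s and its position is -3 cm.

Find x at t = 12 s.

-42 cm

On each constant-a segment, Δv = aΔt and Δx = v₀Δt + ½aΔt²; chain segment to segment.
0–6 s: v starts -4 cm/s; Δx = -4·6 + ½·2·6² = 12 cm; v ends 8 cm/s.
6–9 s: v starts 8 cm/s; Δx = 8·3 + ½·-10·3² = -21 cm; v ends -22 cm/s.
9–12 s: v starts -22 cm/s; Δx = -22·3 + ½·8·3² = -30 cm; v ends 2 cm/s.
x(12) = -3 + Σ Δx = -42 cm.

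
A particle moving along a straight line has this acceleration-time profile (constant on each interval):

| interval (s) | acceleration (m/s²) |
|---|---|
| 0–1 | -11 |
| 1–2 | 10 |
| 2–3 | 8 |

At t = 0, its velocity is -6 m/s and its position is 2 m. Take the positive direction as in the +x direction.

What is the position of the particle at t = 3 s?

-24.5 m

On each constant-a segment, Δv = aΔt and Δx = v₀Δt + ½aΔt²; chain segment to segment.
0–1 s: v starts -6 m/s; Δx = -6·1 + ½·-11·1² = -11.5 m; v ends -17 m/s.
1–2 s: v starts -17 m/s; Δx = -17·1 + ½·10·1² = -12 m; v ends -7 m/s.
2–3 s: v starts -7 m/s; Δx = -7·1 + ½·8·1² = -3 m; v ends 1 m/s.
x(3) = 2 + Σ Δx = -24.5 m.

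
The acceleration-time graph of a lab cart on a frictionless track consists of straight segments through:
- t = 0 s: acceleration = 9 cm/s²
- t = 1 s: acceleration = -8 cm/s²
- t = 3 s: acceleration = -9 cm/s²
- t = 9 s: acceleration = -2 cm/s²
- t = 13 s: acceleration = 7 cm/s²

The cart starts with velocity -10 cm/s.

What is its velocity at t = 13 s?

-49.5 cm/s

Δv equals the area under the a-t graph; then v = v₀ + Δv.
0–1 s: ½(9 + -8)(1) = 0.5 cm/s
1–3 s: ½(-8 + -9)(2) = -17 cm/s
3–9 s: ½(-9 + -2)(6) = -33 cm/s
9–13 s: ½(-2 + 7)(4) = 10 cm/s
Δv = -39.5 cm/s, so v(13) = -10 + (-39.5) = -49.5 cm/s.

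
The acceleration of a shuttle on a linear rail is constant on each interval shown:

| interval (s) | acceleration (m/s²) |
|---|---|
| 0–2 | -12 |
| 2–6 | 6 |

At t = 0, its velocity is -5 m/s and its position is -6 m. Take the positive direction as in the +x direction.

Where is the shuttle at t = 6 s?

-108 m

On each constant-a segment, Δv = aΔt and Δx = v₀Δt + ½aΔt²; chain segment to segment.
0–2 s: v starts -5 m/s; Δx = -5·2 + ½·-12·2² = -34 m; v ends -29 m/s.
2–6 s: v starts -29 m/s; Δx = -29·4 + ½·6·4² = -68 m; v ends -5 m/s.
x(6) = -6 + Σ Δx = -108 m.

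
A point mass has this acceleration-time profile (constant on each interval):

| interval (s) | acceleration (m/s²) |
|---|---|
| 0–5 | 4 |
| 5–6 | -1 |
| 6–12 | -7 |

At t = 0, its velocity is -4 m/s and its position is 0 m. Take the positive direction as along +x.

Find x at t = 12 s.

On each constant-a segment, Δv = aΔt and Δx = v₀Δt + ½aΔt²; chain segment to segment.
0–5 s: v starts -4 m/s; Δx = -4·5 + ½·4·5² = 30 m; v ends 16 m/s.
5–6 s: v starts 16 m/s; Δx = 16·1 + ½·-1·1² = 15.5 m; v ends 15 m/s.
6–12 s: v starts 15 m/s; Δx = 15·6 + ½·-7·6² = -36 m; v ends -27 m/s.
x(12) = 0 + Σ Δx = 9.5 m.

9.5 m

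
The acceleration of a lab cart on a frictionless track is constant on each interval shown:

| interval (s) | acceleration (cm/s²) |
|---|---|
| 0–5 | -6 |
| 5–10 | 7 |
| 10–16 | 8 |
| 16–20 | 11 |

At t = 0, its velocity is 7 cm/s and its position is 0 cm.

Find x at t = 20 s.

476.5 cm

On each constant-a segment, Δv = aΔt and Δx = v₀Δt + ½aΔt²; chain segment to segment.
0–5 s: v starts 7 cm/s; Δx = 7·5 + ½·-6·5² = -40 cm; v ends -23 cm/s.
5–10 s: v starts -23 cm/s; Δx = -23·5 + ½·7·5² = -27.5 cm; v ends 12 cm/s.
10–16 s: v starts 12 cm/s; Δx = 12·6 + ½·8·6² = 216 cm; v ends 60 cm/s.
16–20 s: v starts 60 cm/s; Δx = 60·4 + ½·11·4² = 328 cm; v ends 104 cm/s.
x(20) = 0 + Σ Δx = 476.5 cm.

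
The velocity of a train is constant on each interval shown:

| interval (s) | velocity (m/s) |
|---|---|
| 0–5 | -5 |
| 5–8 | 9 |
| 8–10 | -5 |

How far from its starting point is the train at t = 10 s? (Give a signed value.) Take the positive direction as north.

-8 m

Net displacement equals the area under the velocity-time graph (areas below the axis count negative).
0–5 s: -5 × 5 = -25 m
5–8 s: 9 × 3 = 27 m
8–10 s: -5 × 2 = -10 m
Net displacement = -8 m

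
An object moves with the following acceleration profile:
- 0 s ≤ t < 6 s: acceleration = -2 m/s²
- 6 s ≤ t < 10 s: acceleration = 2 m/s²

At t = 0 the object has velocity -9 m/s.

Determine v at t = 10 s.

Δv equals the area under the a-t graph; then v = v₀ + Δv.
0–6 s: -2 × 6 = -12 m/s
6–10 s: 2 × 4 = 8 m/s
Δv = -4 m/s, so v(10) = -9 + (-4) = -13 m/s.

-13 m/s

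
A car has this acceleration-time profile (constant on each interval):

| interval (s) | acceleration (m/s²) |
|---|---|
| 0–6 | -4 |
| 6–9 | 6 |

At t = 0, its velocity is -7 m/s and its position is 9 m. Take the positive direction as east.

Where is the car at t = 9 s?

-171 m

On each constant-a segment, Δv = aΔt and Δx = v₀Δt + ½aΔt²; chain segment to segment.
0–6 s: v starts -7 m/s; Δx = -7·6 + ½·-4·6² = -114 m; v ends -31 m/s.
6–9 s: v starts -31 m/s; Δx = -31·3 + ½·6·3² = -66 m; v ends -13 m/s.
x(9) = 9 + Σ Δx = -171 m.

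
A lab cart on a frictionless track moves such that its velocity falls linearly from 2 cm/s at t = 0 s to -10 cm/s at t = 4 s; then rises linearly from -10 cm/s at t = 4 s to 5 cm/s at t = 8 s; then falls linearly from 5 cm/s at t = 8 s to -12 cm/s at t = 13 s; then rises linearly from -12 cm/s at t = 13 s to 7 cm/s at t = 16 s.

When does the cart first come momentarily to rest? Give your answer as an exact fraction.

v changes sign on 0–4 s (from 2 to -10); the graph is linear there, so v = 0 at t = 0 + (-2)·(4 − 0)/(-10 − 2) = 2/3 s.

t = 2/3 s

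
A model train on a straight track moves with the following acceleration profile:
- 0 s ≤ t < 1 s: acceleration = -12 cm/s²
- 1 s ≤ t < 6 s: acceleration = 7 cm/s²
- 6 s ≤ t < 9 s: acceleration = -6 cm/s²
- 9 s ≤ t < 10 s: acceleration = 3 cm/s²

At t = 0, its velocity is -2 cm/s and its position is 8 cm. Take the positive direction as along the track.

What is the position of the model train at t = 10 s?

On each constant-a segment, Δv = aΔt and Δx = v₀Δt + ½aΔt²; chain segment to segment.
0–1 s: v starts -2 cm/s; Δx = -2·1 + ½·-12·1² = -8 cm; v ends -14 cm/s.
1–6 s: v starts -14 cm/s; Δx = -14·5 + ½·7·5² = 17.5 cm; v ends 21 cm/s.
6–9 s: v starts 21 cm/s; Δx = 21·3 + ½·-6·3² = 36 cm; v ends 3 cm/s.
9–10 s: v starts 3 cm/s; Δx = 3·1 + ½·3·1² = 4.5 cm; v ends 6 cm/s.
x(10) = 8 + Σ Δx = 58 cm.

58 cm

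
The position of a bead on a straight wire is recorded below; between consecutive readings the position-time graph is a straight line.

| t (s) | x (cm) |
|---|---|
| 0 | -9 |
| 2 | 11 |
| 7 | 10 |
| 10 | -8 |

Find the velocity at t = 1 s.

10 cm/s

Velocity is the slope of the x-t graph on 0–2 s: (11 − -9)/(2 − 0) = 10 cm/s.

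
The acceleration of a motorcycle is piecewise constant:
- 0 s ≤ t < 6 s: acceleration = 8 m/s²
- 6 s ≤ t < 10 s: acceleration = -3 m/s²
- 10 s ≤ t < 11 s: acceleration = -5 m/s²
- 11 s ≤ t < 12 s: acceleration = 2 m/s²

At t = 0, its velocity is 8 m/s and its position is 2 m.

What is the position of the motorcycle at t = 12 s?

On each constant-a segment, Δv = aΔt and Δx = v₀Δt + ½aΔt²; chain segment to segment.
0–6 s: v starts 8 m/s; Δx = 8·6 + ½·8·6² = 192 m; v ends 56 m/s.
6–10 s: v starts 56 m/s; Δx = 56·4 + ½·-3·4² = 200 m; v ends 44 m/s.
10–11 s: v starts 44 m/s; Δx = 44·1 + ½·-5·1² = 41.5 m; v ends 39 m/s.
11–12 s: v starts 39 m/s; Δx = 39·1 + ½·2·1² = 40 m; v ends 41 m/s.
x(12) = 2 + Σ Δx = 475.5 m.

475.5 m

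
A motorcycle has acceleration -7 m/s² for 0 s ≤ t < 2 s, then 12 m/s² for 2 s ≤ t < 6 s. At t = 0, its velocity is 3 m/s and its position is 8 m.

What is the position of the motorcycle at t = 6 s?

On each constant-a segment, Δv = aΔt and Δx = v₀Δt + ½aΔt²; chain segment to segment.
0–2 s: v starts 3 m/s; Δx = 3·2 + ½·-7·2² = -8 m; v ends -11 m/s.
2–6 s: v starts -11 m/s; Δx = -11·4 + ½·12·4² = 52 m; v ends 37 m/s.
x(6) = 8 + Σ Δx = 52 m.

52 m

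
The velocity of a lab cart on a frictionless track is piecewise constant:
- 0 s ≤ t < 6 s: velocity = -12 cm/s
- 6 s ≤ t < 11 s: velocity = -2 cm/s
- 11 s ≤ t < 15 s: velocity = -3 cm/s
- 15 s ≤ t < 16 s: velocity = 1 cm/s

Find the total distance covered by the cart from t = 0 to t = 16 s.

Total distance travelled is ∫|v| dt — sum the magnitudes of each area piece.
0–6 s: |-12| × 6 = 72 cm
6–11 s: |-2| × 5 = 10 cm
11–15 s: |-3| × 4 = 12 cm
15–16 s: |1| × 1 = 1 cm
Total distance = 95 cm

95 cm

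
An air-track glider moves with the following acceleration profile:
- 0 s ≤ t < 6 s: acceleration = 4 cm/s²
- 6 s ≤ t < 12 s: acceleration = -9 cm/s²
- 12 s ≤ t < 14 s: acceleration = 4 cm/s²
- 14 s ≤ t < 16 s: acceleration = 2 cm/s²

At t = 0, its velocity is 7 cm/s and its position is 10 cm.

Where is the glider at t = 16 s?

On each constant-a segment, Δv = aΔt and Δx = v₀Δt + ½aΔt²; chain segment to segment.
0–6 s: v starts 7 cm/s; Δx = 7·6 + ½·4·6² = 114 cm; v ends 31 cm/s.
6–12 s: v starts 31 cm/s; Δx = 31·6 + ½·-9·6² = 24 cm; v ends -23 cm/s.
12–14 s: v starts -23 cm/s; Δx = -23·2 + ½·4·2² = -38 cm; v ends -15 cm/s.
14–16 s: v starts -15 cm/s; Δx = -15·2 + ½·2·2² = -26 cm; v ends -11 cm/s.
x(16) = 10 + Σ Δx = 84 cm.

84 cm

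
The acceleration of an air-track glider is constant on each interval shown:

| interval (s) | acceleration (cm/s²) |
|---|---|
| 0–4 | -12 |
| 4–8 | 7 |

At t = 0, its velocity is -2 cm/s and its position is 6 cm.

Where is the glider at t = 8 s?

On each constant-a segment, Δv = aΔt and Δx = v₀Δt + ½aΔt²; chain segment to segment.
0–4 s: v starts -2 cm/s; Δx = -2·4 + ½·-12·4² = -104 cm; v ends -50 cm/s.
4–8 s: v starts -50 cm/s; Δx = -50·4 + ½·7·4² = -144 cm; v ends -22 cm/s.
x(8) = 6 + Σ Δx = -242 cm.

-242 cm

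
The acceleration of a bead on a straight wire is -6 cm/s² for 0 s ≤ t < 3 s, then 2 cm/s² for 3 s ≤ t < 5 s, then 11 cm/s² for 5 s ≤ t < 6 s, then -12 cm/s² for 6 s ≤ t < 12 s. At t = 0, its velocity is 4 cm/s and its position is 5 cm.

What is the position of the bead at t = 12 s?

On each constant-a segment, Δv = aΔt and Δx = v₀Δt + ½aΔt²; chain segment to segment.
0–3 s: v starts 4 cm/s; Δx = 4·3 + ½·-6·3² = -15 cm; v ends -14 cm/s.
3–5 s: v starts -14 cm/s; Δx = -14·2 + ½·2·2² = -24 cm; v ends -10 cm/s.
5–6 s: v starts -10 cm/s; Δx = -10·1 + ½·11·1² = -4.5 cm; v ends 1 cm/s.
6–12 s: v starts 1 cm/s; Δx = 1·6 + ½·-12·6² = -210 cm; v ends -71 cm/s.
x(12) = 5 + Σ Δx = -248.5 cm.

-248.5 cm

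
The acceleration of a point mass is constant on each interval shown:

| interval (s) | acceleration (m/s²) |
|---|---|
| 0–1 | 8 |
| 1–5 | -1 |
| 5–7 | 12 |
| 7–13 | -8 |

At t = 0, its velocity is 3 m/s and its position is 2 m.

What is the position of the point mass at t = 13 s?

125 m

On each constant-a segment, Δv = aΔt and Δx = v₀Δt + ½aΔt²; chain segment to segment.
0–1 s: v starts 3 m/s; Δx = 3·1 + ½·8·1² = 7 m; v ends 11 m/s.
1–5 s: v starts 11 m/s; Δx = 11·4 + ½·-1·4² = 36 m; v ends 7 m/s.
5–7 s: v starts 7 m/s; Δx = 7·2 + ½·12·2² = 38 m; v ends 31 m/s.
7–13 s: v starts 31 m/s; Δx = 31·6 + ½·-8·6² = 42 m; v ends -17 m/s.
x(13) = 2 + Σ Δx = 125 m.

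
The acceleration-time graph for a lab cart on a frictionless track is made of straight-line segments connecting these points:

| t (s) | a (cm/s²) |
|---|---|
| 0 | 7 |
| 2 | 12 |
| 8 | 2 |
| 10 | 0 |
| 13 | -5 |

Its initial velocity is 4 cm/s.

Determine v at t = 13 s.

59.5 cm/s

Δv equals the area under the a-t graph; then v = v₀ + Δv.
0–2 s: ½(7 + 12)(2) = 19 cm/s
2–8 s: ½(12 + 2)(6) = 42 cm/s
8–10 s: ½(2 + 0)(2) = 2 cm/s
10–13 s: ½(0 + -5)(3) = -7.5 cm/s
Δv = 55.5 cm/s, so v(13) = 4 + (55.5) = 59.5 cm/s.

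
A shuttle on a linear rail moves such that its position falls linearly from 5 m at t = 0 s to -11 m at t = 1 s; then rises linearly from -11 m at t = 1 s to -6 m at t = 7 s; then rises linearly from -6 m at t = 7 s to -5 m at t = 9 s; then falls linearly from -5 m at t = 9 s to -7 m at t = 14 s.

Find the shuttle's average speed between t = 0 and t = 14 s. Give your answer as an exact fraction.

Average speed = (total path length)/(elapsed time); on a piecewise-linear x-t graph the path length is Σ|Δx|.
0–1 s: |Δx| = |-11 − 5| = 16 m
1–7 s: |Δx| = |-6 − -11| = 5 m
7–9 s: |Δx| = |-5 − -6| = 1 m
9–14 s: |Δx| = |-7 − -5| = 2 m
Total path = 24 m; average speed = 24/14 = 12/7 m/s.

12/7 m/s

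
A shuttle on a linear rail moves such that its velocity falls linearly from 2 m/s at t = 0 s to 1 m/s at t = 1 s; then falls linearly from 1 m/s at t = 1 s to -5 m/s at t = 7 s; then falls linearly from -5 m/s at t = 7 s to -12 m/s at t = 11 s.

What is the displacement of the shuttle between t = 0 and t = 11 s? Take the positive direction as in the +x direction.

Displacement is the signed area under the v-t curve.
0–1 s: ½(2 + 1)(1) = 1.5 m
1–7 s: ½(1 + -5)(6) = -12 m
7–11 s: ½(-5 + -12)(4) = -34 m
Net displacement = -44.5 m

-44.5 m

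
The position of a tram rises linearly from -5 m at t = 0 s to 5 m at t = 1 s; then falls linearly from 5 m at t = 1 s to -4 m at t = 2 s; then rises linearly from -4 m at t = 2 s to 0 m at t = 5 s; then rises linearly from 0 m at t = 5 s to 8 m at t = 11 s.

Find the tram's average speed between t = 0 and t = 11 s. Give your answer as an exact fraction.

Average speed = (total path length)/(elapsed time); on a piecewise-linear x-t graph the path length is Σ|Δx|.
0–1 s: |Δx| = |5 − -5| = 10 m
1–2 s: |Δx| = |-4 − 5| = 9 m
2–5 s: |Δx| = |0 − -4| = 4 m
5–11 s: |Δx| = |8 − 0| = 8 m
Total path = 31 m; average speed = 31/11 = 31/11 m/s.

31/11 m/s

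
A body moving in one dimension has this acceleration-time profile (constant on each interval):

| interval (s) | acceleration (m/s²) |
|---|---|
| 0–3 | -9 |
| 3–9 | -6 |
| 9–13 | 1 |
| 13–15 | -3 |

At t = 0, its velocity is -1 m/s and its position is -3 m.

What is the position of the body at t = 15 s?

-696.5 m

On each constant-a segment, Δv = aΔt and Δx = v₀Δt + ½aΔt²; chain segment to segment.
0–3 s: v starts -1 m/s; Δx = -1·3 + ½·-9·3² = -43.5 m; v ends -28 m/s.
3–9 s: v starts -28 m/s; Δx = -28·6 + ½·-6·6² = -276 m; v ends -64 m/s.
9–13 s: v starts -64 m/s; Δx = -64·4 + ½·1·4² = -248 m; v ends -60 m/s.
13–15 s: v starts -60 m/s; Δx = -60·2 + ½·-3·2² = -126 m; v ends -66 m/s.
x(15) = -3 + Σ Δx = -696.5 m.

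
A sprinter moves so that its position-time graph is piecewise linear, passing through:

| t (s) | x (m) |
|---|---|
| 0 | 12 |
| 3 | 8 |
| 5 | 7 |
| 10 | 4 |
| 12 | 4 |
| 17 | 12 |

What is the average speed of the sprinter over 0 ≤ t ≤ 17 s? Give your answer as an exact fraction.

16/17 m/s

Average speed = (total path length)/(elapsed time); on a piecewise-linear x-t graph the path length is Σ|Δx|.
0–3 s: |Δx| = |8 − 12| = 4 m
3–5 s: |Δx| = |7 − 8| = 1 m
5–10 s: |Δx| = |4 − 7| = 3 m
10–12 s: |Δx| = |4 − 4| = 0 m
12–17 s: |Δx| = |12 − 4| = 8 m
Total path = 16 m; average speed = 16/17 = 16/17 m/s.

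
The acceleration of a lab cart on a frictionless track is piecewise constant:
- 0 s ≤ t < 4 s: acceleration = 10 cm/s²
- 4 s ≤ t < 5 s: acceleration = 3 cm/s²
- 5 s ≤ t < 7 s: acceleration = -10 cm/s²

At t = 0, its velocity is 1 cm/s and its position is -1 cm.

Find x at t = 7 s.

On each constant-a segment, Δv = aΔt and Δx = v₀Δt + ½aΔt²; chain segment to segment.
0–4 s: v starts 1 cm/s; Δx = 1·4 + ½·10·4² = 84 cm; v ends 41 cm/s.
4–5 s: v starts 41 cm/s; Δx = 41·1 + ½·3·1² = 42.5 cm; v ends 44 cm/s.
5–7 s: v starts 44 cm/s; Δx = 44·2 + ½·-10·2² = 68 cm; v ends 24 cm/s.
x(7) = -1 + Σ Δx = 193.5 cm.

193.5 cm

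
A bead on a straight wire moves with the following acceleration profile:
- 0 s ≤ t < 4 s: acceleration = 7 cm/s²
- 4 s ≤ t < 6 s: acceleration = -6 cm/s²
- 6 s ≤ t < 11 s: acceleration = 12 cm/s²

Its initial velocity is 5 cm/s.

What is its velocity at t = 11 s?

81 cm/s

Δv equals the area under the a-t graph; then v = v₀ + Δv.
0–4 s: 7 × 4 = 28 cm/s
4–6 s: -6 × 2 = -12 cm/s
6–11 s: 12 × 5 = 60 cm/s
Δv = 76 cm/s, so v(11) = 5 + (76) = 81 cm/s.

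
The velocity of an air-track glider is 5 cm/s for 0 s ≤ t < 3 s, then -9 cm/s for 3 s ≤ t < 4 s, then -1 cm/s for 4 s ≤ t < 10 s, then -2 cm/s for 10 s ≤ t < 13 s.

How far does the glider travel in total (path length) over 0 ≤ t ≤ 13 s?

36 cm

Distance (not displacement) is the total path length: add the absolute areas under v-t.
0–3 s: |5| × 3 = 15 cm
3–4 s: |-9| × 1 = 9 cm
4–10 s: |-1| × 6 = 6 cm
10–13 s: |-2| × 3 = 6 cm
Total distance = 36 cm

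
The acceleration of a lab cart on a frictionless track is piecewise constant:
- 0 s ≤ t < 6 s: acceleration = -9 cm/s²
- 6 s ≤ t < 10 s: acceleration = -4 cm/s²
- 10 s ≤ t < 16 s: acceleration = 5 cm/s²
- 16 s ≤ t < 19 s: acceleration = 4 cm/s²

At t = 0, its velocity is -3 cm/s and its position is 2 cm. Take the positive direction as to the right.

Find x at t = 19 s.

On each constant-a segment, Δv = aΔt and Δx = v₀Δt + ½aΔt²; chain segment to segment.
0–6 s: v starts -3 cm/s; Δx = -3·6 + ½·-9·6² = -180 cm; v ends -57 cm/s.
6–10 s: v starts -57 cm/s; Δx = -57·4 + ½·-4·4² = -260 cm; v ends -73 cm/s.
10–16 s: v starts -73 cm/s; Δx = -73·6 + ½·5·6² = -348 cm; v ends -43 cm/s.
16–19 s: v starts -43 cm/s; Δx = -43·3 + ½·4·3² = -111 cm; v ends -31 cm/s.
x(19) = 2 + Σ Δx = -897 cm.

-897 cm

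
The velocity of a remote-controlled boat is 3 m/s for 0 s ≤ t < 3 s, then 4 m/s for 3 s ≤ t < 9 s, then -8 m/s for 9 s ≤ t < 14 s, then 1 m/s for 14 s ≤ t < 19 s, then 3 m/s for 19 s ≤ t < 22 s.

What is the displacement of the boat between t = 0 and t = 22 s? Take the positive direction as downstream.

7 m

Displacement is the signed area under the v-t curve.
0–3 s: 3 × 3 = 9 m
3–9 s: 4 × 6 = 24 m
9–14 s: -8 × 5 = -40 m
14–19 s: 1 × 5 = 5 m
19–22 s: 3 × 3 = 9 m
Net displacement = 7 m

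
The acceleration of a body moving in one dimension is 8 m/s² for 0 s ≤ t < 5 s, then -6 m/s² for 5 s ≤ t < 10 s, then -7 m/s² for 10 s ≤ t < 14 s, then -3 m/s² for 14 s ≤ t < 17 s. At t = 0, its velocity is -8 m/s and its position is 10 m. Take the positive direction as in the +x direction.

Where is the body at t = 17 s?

On each constant-a segment, Δv = aΔt and Δx = v₀Δt + ½aΔt²; chain segment to segment.
0–5 s: v starts -8 m/s; Δx = -8·5 + ½·8·5² = 60 m; v ends 32 m/s.
5–10 s: v starts 32 m/s; Δx = 32·5 + ½·-6·5² = 85 m; v ends 2 m/s.
10–14 s: v starts 2 m/s; Δx = 2·4 + ½·-7·4² = -48 m; v ends -26 m/s.
14–17 s: v starts -26 m/s; Δx = -26·3 + ½·-3·3² = -91.5 m; v ends -35 m/s.
x(17) = 10 + Σ Δx = 15.5 m.

15.5 m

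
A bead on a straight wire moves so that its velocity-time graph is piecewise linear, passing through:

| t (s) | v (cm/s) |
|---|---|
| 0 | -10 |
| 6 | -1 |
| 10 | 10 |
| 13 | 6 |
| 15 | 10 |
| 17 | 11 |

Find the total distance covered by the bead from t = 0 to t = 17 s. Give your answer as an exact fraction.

1236/11 cm

Distance (not displacement) is the total path length: add the absolute areas under v-t.
0–6 s: |½(-10 + -1)(6)| = 33 cm
6–10 s: v = 0 at t = 70/11 s; triangle areas 2/11 + 200/11 = 202/11 cm
10–13 s: |½(10 + 6)(3)| = 24 cm
13–15 s: |½(6 + 10)(2)| = 16 cm
15–17 s: |½(10 + 11)(2)| = 21 cm
Total distance = 1236/11 cm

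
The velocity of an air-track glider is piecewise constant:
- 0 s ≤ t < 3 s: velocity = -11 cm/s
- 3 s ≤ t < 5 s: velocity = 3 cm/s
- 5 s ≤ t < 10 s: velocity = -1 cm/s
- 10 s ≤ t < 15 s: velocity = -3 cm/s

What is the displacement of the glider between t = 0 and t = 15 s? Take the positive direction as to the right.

-47 cm

Displacement is the signed area under the v-t curve.
0–3 s: -11 × 3 = -33 cm
3–5 s: 3 × 2 = 6 cm
5–10 s: -1 × 5 = -5 cm
10–15 s: -3 × 5 = -15 cm
Net displacement = -47 cm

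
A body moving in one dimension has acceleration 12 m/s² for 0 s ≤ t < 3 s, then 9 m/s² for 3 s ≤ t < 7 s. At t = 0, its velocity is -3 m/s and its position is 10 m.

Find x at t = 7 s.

259 m

On each constant-a segment, Δv = aΔt and Δx = v₀Δt + ½aΔt²; chain segment to segment.
0–3 s: v starts -3 m/s; Δx = -3·3 + ½·12·3² = 45 m; v ends 33 m/s.
3–7 s: v starts 33 m/s; Δx = 33·4 + ½·9·4² = 204 m; v ends 69 m/s.
x(7) = 10 + Σ Δx = 259 m.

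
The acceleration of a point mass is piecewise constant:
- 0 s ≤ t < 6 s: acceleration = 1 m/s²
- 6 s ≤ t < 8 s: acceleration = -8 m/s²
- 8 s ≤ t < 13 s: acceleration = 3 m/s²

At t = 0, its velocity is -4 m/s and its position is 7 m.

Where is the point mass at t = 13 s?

On each constant-a segment, Δv = aΔt and Δx = v₀Δt + ½aΔt²; chain segment to segment.
0–6 s: v starts -4 m/s; Δx = -4·6 + ½·1·6² = -6 m; v ends 2 m/s.
6–8 s: v starts 2 m/s; Δx = 2·2 + ½·-8·2² = -12 m; v ends -14 m/s.
8–13 s: v starts -14 m/s; Δx = -14·5 + ½·3·5² = -32.5 m; v ends 1 m/s.
x(13) = 7 + Σ Δx = -43.5 m.

-43.5 m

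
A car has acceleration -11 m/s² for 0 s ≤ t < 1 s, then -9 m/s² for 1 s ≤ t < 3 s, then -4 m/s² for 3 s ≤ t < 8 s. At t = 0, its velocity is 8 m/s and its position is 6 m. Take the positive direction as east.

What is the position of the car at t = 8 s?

On each constant-a segment, Δv = aΔt and Δx = v₀Δt + ½aΔt²; chain segment to segment.
0–1 s: v starts 8 m/s; Δx = 8·1 + ½·-11·1² = 2.5 m; v ends -3 m/s.
1–3 s: v starts -3 m/s; Δx = -3·2 + ½·-9·2² = -24 m; v ends -21 m/s.
3–8 s: v starts -21 m/s; Δx = -21·5 + ½·-4·5² = -155 m; v ends -41 m/s.
x(8) = 6 + Σ Δx = -170.5 m.

-170.5 m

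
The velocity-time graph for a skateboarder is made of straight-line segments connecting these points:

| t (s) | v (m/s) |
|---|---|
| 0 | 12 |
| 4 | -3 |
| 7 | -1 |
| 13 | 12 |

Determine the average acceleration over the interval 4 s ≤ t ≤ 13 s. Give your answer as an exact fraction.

5/3 m/s²

Average acceleration = Δv/Δt = (12 − -3)/(13 − 4) = 5/3 m/s².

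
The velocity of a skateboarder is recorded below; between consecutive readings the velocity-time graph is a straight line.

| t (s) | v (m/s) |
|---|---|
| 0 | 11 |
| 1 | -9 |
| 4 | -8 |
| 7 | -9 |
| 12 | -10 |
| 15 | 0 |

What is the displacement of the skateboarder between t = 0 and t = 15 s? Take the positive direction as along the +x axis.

-112.5 m

Displacement is the signed area under the v-t curve.
0–1 s: ½(11 + -9)(1) = 1 m
1–4 s: ½(-9 + -8)(3) = -25.5 m
4–7 s: ½(-8 + -9)(3) = -25.5 m
7–12 s: ½(-9 + -10)(5) = -47.5 m
12–15 s: ½(-10 + 0)(3) = -15 m
Net displacement = -112.5 m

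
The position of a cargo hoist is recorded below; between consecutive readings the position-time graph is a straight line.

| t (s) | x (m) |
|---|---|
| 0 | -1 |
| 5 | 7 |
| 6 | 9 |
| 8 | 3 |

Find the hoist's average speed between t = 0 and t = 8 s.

Average speed = (total path length)/(elapsed time); on a piecewise-linear x-t graph the path length is Σ|Δx|.
0–5 s: |Δx| = |7 − -1| = 8 m
5–6 s: |Δx| = |9 − 7| = 2 m
6–8 s: |Δx| = |3 − 9| = 6 m
Total path = 16 m; average speed = 16/8 = 2 m/s.

2 m/s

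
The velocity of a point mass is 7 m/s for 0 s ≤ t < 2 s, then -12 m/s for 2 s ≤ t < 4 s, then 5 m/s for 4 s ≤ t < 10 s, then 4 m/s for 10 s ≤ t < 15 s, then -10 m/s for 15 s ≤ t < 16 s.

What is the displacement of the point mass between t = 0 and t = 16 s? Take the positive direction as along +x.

Net displacement equals the area under the velocity-time graph (areas below the axis count negative).
0–2 s: 7 × 2 = 14 m
2–4 s: -12 × 2 = -24 m
4–10 s: 5 × 6 = 30 m
10–15 s: 4 × 5 = 20 m
15–16 s: -10 × 1 = -10 m
Net displacement = 30 m

30 m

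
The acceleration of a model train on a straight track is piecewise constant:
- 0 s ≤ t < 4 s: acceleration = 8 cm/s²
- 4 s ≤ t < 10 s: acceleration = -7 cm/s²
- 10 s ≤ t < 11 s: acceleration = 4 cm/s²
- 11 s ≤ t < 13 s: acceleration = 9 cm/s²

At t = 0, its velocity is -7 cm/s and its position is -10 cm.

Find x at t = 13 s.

On each constant-a segment, Δv = aΔt and Δx = v₀Δt + ½aΔt²; chain segment to segment.
0–4 s: v starts -7 cm/s; Δx = -7·4 + ½·8·4² = 36 cm; v ends 25 cm/s.
4–10 s: v starts 25 cm/s; Δx = 25·6 + ½·-7·6² = 24 cm; v ends -17 cm/s.
10–11 s: v starts -17 cm/s; Δx = -17·1 + ½·4·1² = -15 cm; v ends -13 cm/s.
11–13 s: v starts -13 cm/s; Δx = -13·2 + ½·9·2² = -8 cm; v ends 5 cm/s.
x(13) = -10 + Σ Δx = 27 cm.

27 cm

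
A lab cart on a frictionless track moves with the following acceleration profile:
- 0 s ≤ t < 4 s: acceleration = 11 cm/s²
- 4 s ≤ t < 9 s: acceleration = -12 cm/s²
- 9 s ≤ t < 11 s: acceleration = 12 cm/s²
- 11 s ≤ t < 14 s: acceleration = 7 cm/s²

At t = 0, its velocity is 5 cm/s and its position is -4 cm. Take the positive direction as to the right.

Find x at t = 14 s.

On each constant-a segment, Δv = aΔt and Δx = v₀Δt + ½aΔt²; chain segment to segment.
0–4 s: v starts 5 cm/s; Δx = 5·4 + ½·11·4² = 108 cm; v ends 49 cm/s.
4–9 s: v starts 49 cm/s; Δx = 49·5 + ½·-12·5² = 95 cm; v ends -11 cm/s.
9–11 s: v starts -11 cm/s; Δx = -11·2 + ½·12·2² = 2 cm; v ends 13 cm/s.
11–14 s: v starts 13 cm/s; Δx = 13·3 + ½·7·3² = 70.5 cm; v ends 34 cm/s.
x(14) = -4 + Σ Δx = 271.5 cm.

271.5 cm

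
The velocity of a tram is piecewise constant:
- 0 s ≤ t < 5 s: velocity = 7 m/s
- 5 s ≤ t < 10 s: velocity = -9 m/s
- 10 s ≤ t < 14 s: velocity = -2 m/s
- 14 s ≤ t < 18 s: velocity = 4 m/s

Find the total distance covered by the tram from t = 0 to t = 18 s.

Total distance travelled is ∫|v| dt — sum the magnitudes of each area piece.
0–5 s: |7| × 5 = 35 m
5–10 s: |-9| × 5 = 45 m
10–14 s: |-2| × 4 = 8 m
14–18 s: |4| × 4 = 16 m
Total distance = 104 m

104 m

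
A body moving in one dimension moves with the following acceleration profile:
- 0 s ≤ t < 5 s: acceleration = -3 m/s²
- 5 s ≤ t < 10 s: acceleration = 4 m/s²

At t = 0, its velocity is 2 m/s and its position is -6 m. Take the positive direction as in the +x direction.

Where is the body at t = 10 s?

On each constant-a segment, Δv = aΔt and Δx = v₀Δt + ½aΔt²; chain segment to segment.
0–5 s: v starts 2 m/s; Δx = 2·5 + ½·-3·5² = -27.5 m; v ends -13 m/s.
5–10 s: v starts -13 m/s; Δx = -13·5 + ½·4·5² = -15 m; v ends 7 m/s.
x(10) = -6 + Σ Δx = -48.5 m.

-48.5 m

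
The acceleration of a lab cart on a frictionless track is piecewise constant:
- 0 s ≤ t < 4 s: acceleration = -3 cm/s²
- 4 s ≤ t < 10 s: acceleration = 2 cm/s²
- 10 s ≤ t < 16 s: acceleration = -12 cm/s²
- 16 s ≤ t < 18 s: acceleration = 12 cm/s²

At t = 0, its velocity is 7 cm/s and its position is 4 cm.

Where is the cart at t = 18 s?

On each constant-a segment, Δv = aΔt and Δx = v₀Δt + ½aΔt²; chain segment to segment.
0–4 s: v starts 7 cm/s; Δx = 7·4 + ½·-3·4² = 4 cm; v ends -5 cm/s.
4–10 s: v starts -5 cm/s; Δx = -5·6 + ½·2·6² = 6 cm; v ends 7 cm/s.
10–16 s: v starts 7 cm/s; Δx = 7·6 + ½·-12·6² = -174 cm; v ends -65 cm/s.
16–18 s: v starts -65 cm/s; Δx = -65·2 + ½·12·2² = -106 cm; v ends -41 cm/s.
x(18) = 4 + Σ Δx = -266 cm.

-266 cm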